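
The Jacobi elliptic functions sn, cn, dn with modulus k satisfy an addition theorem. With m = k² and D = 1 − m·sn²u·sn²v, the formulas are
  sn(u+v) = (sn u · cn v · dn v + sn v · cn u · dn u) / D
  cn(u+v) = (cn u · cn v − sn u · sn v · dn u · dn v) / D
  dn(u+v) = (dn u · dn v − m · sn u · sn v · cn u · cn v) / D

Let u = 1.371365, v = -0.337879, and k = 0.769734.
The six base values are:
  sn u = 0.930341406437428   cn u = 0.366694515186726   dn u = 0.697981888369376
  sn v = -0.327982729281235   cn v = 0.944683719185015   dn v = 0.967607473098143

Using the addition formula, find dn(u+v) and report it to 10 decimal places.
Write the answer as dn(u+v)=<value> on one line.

m = k² = 0.592490430756
D = 1 − m·sn²u·sn²v = 0.9448344449377374
dn(u+v) = (dn u·dn v − m·sn u·sn v·cn u·cn v)/D = 0.7380000540842573/0.9448344449377374 = 0.7810892776383591

dn(u+v)=0.7810892776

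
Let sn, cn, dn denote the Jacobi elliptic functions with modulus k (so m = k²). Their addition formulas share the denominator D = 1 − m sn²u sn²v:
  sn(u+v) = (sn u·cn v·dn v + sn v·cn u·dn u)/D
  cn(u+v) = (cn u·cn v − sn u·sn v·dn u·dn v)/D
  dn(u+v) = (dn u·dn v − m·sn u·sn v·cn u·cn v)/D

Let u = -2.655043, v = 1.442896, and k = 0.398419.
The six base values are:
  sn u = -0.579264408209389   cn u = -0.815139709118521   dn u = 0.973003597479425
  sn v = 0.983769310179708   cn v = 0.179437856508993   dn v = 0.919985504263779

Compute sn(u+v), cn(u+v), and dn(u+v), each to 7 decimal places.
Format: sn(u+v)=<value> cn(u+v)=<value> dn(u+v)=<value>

sn(u+v)=-0.9234909 cn(u+v)=0.3836203 dn(u+v)=0.9298510

m = k² = 0.158737699561
D = 1 − m·sn²u·sn²v = 0.9484509919928898
sn(u+v) = (sn u·cn v·dn v + sn v·cn u·dn u)/D = -0.8758858595449884/0.9484509919928898 = -0.923490899307905
cn(u+v) = (cn u·cn v − sn u·sn v·dn u·dn v)/D = 0.3638450841518044/0.9484509919928898 = 0.3836203317024228
dn(u+v) = (dn u·dn v − m·sn u·sn v·cn u·cn v)/D = 0.8819180940602798/0.9484509919928898 = 0.9298509901994928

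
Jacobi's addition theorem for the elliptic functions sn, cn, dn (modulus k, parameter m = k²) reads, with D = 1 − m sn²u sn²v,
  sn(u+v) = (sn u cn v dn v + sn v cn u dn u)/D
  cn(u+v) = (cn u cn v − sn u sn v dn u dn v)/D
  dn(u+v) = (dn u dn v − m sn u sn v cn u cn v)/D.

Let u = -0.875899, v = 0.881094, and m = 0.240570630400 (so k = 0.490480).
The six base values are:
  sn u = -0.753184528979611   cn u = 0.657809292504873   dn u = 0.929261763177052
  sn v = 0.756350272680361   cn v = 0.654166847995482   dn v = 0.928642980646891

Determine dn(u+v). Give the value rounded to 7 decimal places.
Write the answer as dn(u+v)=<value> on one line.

m = k² = 0.2405706304
D = 1 − m·sn²u·sn²v = 0.9219287157931524
dn(u+v) = (dn u·dn v − m·sn u·sn v·cn u·cn v)/D = 0.9219257229985298/0.9219287157931524 = 0.9999967537678659

dn(u+v)=0.9999968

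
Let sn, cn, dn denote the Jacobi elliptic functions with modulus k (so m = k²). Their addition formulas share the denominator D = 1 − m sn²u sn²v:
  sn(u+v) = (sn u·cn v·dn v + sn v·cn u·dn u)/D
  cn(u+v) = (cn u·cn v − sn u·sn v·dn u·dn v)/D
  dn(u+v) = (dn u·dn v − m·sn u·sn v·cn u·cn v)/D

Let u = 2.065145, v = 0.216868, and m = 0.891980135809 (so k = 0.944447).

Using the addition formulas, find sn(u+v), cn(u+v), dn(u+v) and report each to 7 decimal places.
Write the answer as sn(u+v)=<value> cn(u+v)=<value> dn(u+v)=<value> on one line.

sn(u+v)=0.9962821 cn(u+v)=0.0861509 dn(u+v)=0.3385855

sn u = 0.9869073812195766, cn u = 0.1612880060460706, dn u = 0.36224808582686
sn v = 0.2137078249435019, cn v = 0.9768976228642987, dn v = 0.9794193915253127
m = k² = 0.891980135809
D = 1 − m·sn²u·sn²v = 0.9603220865697541
sn(u+v) = (sn u·cn v·dn v + sn v·cn u·dn u)/D = 0.9567517076289397/0.9603220865697541 = 0.9962821026499894
cn(u+v) = (cn u·cn v − sn u·sn v·dn u·dn v)/D = 0.08273258066078984/0.9603220865697541 = 0.0861508673160986
dn(u+v) = (dn u·dn v − m·sn u·sn v·cn u·cn v)/D = 0.3251510982741516/0.9603220865697541 = 0.3385854629623099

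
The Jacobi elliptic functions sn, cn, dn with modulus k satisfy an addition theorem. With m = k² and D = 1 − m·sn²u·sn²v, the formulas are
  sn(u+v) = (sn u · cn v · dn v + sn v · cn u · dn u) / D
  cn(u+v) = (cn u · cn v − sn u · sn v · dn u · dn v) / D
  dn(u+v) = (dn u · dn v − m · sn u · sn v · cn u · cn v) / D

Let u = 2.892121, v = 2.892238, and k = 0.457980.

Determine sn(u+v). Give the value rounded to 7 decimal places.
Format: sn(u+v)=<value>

sn(u+v)=-0.7538977

sn u = 0.4207001846742162, cn u = -0.907199732481817, dn u = 0.9812631635553562
sn v = 0.4205960278082989, cn v = -0.9072480263918355, dn v = 0.9812725286527627
m = k² = 0.2097456804
D = 1 − m·sn²u·sn²v = 0.9934329735656671
sn(u+v) = (sn u·cn v·dn v + sn v·cn u·dn u)/D = -0.7489468123257171/0.9934329735656671 = -0.7538976783079476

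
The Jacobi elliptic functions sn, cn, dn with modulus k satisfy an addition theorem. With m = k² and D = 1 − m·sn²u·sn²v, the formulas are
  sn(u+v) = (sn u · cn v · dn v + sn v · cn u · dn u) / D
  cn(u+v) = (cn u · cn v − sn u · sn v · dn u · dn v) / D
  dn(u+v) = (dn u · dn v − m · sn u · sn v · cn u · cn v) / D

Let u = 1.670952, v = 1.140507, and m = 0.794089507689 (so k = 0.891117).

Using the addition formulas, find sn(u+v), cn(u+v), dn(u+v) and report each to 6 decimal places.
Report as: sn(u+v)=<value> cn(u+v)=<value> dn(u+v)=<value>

sn u = 0.9634199952892401, cn u = 0.267996105712155, dn u = 0.5127801864248134
sn v = 0.8362454427600611, cn v = 0.5483553222710886, dn v = 0.6668493779784533
m = k² = 0.794089507689
D = 1 − m·sn²u·sn²v = 0.4845716562096821
sn(u+v) = (sn u·cn v·dn v + sn v·cn u·dn u)/D = 0.4672136157009511/0.4845716562096821 = 0.964178588891258
cn(u+v) = (cn u·cn v − sn u·sn v·dn u·dn v)/D = -0.1285345374031367/0.4845716562096821 = -0.2652539325319467
dn(u+v) = (dn u·dn v − m·sn u·sn v·cn u·cn v)/D = 0.2479294914206569/0.4845716562096821 = 0.5116467053809143

sn(u+v)=0.964179 cn(u+v)=-0.265254 dn(u+v)=0.511647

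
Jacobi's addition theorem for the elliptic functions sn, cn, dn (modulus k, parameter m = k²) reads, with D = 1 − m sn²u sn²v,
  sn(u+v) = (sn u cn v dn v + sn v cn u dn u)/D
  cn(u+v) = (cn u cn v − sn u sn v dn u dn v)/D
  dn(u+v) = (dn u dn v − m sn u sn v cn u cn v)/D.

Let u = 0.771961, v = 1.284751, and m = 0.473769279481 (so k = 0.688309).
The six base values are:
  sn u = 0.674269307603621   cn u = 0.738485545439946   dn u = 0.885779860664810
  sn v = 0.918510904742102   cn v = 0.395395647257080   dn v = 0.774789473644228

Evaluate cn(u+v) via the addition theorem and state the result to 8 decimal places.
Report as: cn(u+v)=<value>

cn(u+v)=-0.16258918

m = k² = 0.473769279481
D = 1 − m·sn²u·sn²v = 0.8182801739719475
cn(u+v) = (cn u·cn v − sn u·sn v·dn u·dn v)/D = -0.1330435033955469/0.8182801739719475 = -0.1625891810988787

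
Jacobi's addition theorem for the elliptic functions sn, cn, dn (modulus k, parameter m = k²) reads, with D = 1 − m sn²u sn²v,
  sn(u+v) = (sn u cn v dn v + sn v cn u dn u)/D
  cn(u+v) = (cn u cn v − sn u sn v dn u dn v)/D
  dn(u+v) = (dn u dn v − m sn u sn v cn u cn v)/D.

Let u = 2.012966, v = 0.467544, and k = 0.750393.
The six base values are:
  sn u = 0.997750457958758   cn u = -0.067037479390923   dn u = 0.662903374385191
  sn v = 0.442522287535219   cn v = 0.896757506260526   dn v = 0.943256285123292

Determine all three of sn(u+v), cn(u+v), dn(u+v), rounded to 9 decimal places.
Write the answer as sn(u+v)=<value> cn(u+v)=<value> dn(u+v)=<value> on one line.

m = k² = 0.563089654449
D = 1 − m·sn²u·sn²v = 0.8902279645387646
sn(u+v) = (sn u·cn v·dn v + sn v·cn u·dn u)/D = 0.8243039167961169/0.8902279645387646 = 0.9259470041734719
cn(u+v) = (cn u·cn v − sn u·sn v·dn u·dn v)/D = -0.336197682326057/0.8902279645387646 = -0.3776534727262181
dn(u+v) = (dn u·dn v − m·sn u·sn v·cn u·cn v)/D = 0.6402338552563018/0.8902279645387646 = 0.7191796716788299

sn(u+v)=0.925947004 cn(u+v)=-0.377653473 dn(u+v)=0.719179672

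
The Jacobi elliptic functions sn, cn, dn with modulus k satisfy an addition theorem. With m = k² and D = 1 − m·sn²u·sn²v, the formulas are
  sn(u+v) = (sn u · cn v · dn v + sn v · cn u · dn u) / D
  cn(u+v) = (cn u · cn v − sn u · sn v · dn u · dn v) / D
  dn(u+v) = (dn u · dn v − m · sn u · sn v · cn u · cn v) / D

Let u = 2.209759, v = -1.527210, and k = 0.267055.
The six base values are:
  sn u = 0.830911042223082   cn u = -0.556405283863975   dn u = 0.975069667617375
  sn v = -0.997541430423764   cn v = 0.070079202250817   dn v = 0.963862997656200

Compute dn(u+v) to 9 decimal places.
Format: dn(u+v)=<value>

dn(u+v)=0.985831709

m = k² = 0.071318373025
D = 1 − m·sn²u·sn²v = 0.9510026747976045
dn(u+v) = (dn u·dn v − m·sn u·sn v·cn u·cn v)/D = 0.9375285920462478/0.9510026747976045 = 0.9858317088811298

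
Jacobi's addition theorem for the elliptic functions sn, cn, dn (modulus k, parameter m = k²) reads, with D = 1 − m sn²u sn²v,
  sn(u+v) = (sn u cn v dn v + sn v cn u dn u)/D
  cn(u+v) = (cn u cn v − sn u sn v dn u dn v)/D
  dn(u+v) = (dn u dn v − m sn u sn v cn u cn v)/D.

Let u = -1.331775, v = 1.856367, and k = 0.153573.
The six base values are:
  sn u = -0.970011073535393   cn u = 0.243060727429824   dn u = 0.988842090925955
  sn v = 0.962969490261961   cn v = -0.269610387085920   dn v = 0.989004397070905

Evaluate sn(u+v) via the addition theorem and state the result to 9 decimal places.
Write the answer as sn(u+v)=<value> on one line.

m = k² = 0.023584666329
D = 1 − m·sn²u·sn²v = 0.9794217624728047
sn(u+v) = (sn u·cn v·dn v + sn v·cn u·dn u)/D = 0.4900978791615369/0.9794217624728047 = 0.5003951289832048

sn(u+v)=0.500395129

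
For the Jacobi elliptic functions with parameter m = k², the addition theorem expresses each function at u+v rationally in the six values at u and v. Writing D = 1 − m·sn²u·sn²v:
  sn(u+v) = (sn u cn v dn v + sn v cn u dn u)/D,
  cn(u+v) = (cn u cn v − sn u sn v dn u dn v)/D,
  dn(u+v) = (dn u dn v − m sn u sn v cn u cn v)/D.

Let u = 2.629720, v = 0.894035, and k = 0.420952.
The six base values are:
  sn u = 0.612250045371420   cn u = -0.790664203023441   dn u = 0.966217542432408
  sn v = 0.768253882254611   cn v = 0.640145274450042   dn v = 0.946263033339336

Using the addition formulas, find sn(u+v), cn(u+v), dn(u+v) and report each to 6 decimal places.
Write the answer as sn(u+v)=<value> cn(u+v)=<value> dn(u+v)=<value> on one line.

sn(u+v)=-0.224858 cn(u+v)=-0.974392 dn(u+v)=0.995510

m = k² = 0.177200586304
D = 1 − m·sn²u·sn²v = 0.9607958236927976
sn(u+v) = (sn u·cn v·dn v + sn v·cn u·dn u)/D = -0.2160424376822702/0.9607958236927976 = -0.2248578026202444
cn(u+v) = (cn u·cn v − sn u·sn v·dn u·dn v)/D = -0.9361913692968035/0.9607958236927976 = -0.9743915889419383
dn(u+v) = (dn u·dn v − m·sn u·sn v·cn u·cn v)/D = 0.9564820412948117/0.9607958236927976 = 0.9955101986378271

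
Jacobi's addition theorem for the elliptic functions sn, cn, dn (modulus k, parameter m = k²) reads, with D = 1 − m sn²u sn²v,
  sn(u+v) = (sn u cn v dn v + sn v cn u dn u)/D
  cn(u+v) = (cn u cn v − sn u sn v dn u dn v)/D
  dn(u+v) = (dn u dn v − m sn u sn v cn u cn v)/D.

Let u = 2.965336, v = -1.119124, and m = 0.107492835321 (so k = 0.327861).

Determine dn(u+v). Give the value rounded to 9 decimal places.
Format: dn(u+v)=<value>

dn(u+v)=0.947381232

sn u = 0.2627472396069331, cn u = -0.9648646993640802, dn u = 0.9962826469381403
sn v = -0.8910335886015309, cn v = 0.4539373789234345, dn v = 0.9563770419189522
m = k² = 0.107492835321
D = 1 − m·sn²u·sn²v = 0.9941082542973586
dn(u+v) = (dn u·dn v − m·sn u·sn v·cn u·cn v)/D = 0.941799502775937/0.9941082542973586 = 0.9473812320788004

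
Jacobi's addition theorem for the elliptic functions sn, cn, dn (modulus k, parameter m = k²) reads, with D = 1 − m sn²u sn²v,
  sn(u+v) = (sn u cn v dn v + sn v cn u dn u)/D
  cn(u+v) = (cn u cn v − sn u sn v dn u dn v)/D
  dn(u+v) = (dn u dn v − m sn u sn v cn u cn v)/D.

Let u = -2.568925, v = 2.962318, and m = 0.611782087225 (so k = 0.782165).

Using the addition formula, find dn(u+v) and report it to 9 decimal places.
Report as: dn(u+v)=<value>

sn u = -0.9242429117513562, cn u = -0.3818049764963453, dn u = 0.6909417276868176
sn v = 0.775736789758001, cn v = -0.6310566004852107, dn v = 0.7948895406571837
m = k² = 0.611782087225
D = 1 − m·sn²u·sn²v = 0.6855165529620706
dn(u+v) = (dn u·dn v − m·sn u·sn v·cn u·cn v)/D = 0.6549058487911155/0.6855165529620706 = 0.9553465134595389

dn(u+v)=0.955346513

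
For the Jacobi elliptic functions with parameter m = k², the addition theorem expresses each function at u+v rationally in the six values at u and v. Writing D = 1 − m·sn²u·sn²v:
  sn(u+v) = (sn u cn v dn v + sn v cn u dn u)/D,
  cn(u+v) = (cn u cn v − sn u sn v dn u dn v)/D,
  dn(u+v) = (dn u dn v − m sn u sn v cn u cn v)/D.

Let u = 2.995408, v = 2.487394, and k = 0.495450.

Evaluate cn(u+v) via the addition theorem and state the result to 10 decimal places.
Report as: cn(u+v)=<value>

sn u = 0.360840716664521, cn u = -0.9326274589550936, dn u = 0.9838893413960866
sn v = 0.7548988231092997, cn v = -0.6558412665181982, dn v = 0.9274228068135331
m = k² = 0.2454707025
D = 1 − m·sn²u·sn²v = 0.9817858782387842
cn(u+v) = (cn u·cn v − sn u·sn v·dn u·dn v)/D = 0.36309724949297/0.9817858782387842 = 0.3698334408153502

cn(u+v)=0.3698334408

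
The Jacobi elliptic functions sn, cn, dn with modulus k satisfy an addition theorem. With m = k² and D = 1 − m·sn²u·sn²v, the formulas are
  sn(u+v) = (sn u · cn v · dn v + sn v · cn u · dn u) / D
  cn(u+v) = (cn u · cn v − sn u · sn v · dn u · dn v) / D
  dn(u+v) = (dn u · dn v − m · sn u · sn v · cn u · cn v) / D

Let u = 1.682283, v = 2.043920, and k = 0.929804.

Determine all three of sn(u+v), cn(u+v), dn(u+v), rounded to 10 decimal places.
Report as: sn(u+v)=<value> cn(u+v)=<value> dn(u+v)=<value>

sn u = 0.9552234350158245, cn u = 0.2958854325521433, dn u = 0.4595139140608369
sn v = 0.9891280265850158, cn v = 0.1470569516345022, dn v = 0.3926330948016547
m = k² = 0.864535478416
D = 1 − m·sn²u·sn²v = 0.2282124420733638
sn(u+v) = (sn u·cn v·dn v + sn v·cn u·dn u)/D = 0.1896393348297665/0.2282124420733638 = 0.8309771943494776
cn(u+v) = (cn u·cn v − sn u·sn v·dn u·dn v)/D = -0.1269560609124753/0.2282124420733638 = -0.5563064824995936
dn(u+v) = (dn u·dn v − m·sn u·sn v·cn u·cn v)/D = 0.1448777500706481/0.2282124420733638 = 0.6348372102519896

sn(u+v)=0.8309771943 cn(u+v)=-0.5563064825 dn(u+v)=0.6348372103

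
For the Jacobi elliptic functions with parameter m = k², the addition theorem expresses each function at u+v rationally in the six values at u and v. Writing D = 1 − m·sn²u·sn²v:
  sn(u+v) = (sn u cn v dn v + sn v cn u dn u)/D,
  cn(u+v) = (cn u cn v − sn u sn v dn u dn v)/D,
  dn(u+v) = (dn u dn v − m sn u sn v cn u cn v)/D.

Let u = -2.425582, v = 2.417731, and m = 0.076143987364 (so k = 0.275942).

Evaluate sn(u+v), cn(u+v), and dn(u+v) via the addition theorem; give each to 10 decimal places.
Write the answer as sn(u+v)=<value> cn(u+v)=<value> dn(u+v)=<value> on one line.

sn u = -0.69844541718582, cn u = -0.7156633281174367, dn u = 0.9812517430100073
sn v = 0.7039371361027973, cn v = -0.7102622814252435, dn v = 0.9809528841602266
m = k² = 0.076143987364
D = 1 − m·sn²u·sn²v = 0.9815936229804947
sn(u+v) = (sn u·cn v·dn v + sn v·cn u·dn u)/D = -0.007706406337232854/0.9815936229804947 = -0.007850913205643338
cn(u+v) = (cn u·cn v − sn u·sn v·dn u·dn v)/D = 0.9815633713506933/0.9815936229804947 = 0.9999691811060166
dn(u+v) = (dn u·dn v − m·sn u·sn v·cn u·cn v)/D = 0.98159131953357/0.9815936229804947 = 0.9999976533599335

sn(u+v)=-0.0078509132 cn(u+v)=0.9999691811 dn(u+v)=0.9999976534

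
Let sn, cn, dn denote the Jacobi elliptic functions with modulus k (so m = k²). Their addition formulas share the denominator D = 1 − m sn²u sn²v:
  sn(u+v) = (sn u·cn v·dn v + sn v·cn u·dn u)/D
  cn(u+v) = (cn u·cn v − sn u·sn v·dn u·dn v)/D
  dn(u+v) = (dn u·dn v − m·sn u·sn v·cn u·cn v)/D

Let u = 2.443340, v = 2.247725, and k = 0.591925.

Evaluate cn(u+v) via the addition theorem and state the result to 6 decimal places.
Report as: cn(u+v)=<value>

cn(u+v)=-0.430174

sn u = 0.8373640119710364, cn u = -0.5466456909697268, dn u = 0.8685185334214168
sn v = 0.9165830362702572, cn v = -0.3998443917595899, dn v = 0.8400245346081115
m = k² = 0.350375205625
D = 1 − m·sn²u·sn²v = 0.7936019546688978
cn(u+v) = (cn u·cn v − sn u·sn v·dn u·dn v)/D = -0.3413869968284751/0.7936019546688978 = -0.4301740876771236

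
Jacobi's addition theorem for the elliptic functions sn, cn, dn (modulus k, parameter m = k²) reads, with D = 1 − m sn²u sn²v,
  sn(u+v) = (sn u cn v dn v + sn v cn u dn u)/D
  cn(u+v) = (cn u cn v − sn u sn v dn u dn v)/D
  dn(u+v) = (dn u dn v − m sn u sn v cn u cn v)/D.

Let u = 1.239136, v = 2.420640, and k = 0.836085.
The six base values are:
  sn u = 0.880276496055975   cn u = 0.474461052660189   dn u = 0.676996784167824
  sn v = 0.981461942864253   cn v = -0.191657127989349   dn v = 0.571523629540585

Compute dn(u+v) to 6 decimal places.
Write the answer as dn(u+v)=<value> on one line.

m = k² = 0.699038127225
D = 1 − m·sn²u·sn²v = 0.4782217111897475
dn(u+v) = (dn u·dn v − m·sn u·sn v·cn u·cn v)/D = 0.4418381986282991/0.4782217111897475 = 0.9239191535847851

dn(u+v)=0.923919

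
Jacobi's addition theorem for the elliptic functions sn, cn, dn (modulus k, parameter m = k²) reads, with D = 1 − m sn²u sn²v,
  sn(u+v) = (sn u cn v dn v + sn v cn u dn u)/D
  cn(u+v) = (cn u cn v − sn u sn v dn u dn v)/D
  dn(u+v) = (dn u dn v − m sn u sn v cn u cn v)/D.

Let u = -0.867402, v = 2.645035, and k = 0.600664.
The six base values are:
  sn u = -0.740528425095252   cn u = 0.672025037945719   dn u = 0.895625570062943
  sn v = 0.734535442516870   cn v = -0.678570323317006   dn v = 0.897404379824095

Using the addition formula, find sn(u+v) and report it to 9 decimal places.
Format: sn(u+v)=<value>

sn(u+v)=0.999777848

m = k² = 0.360797240896
D = 1 − m·sn²u·sn²v = 0.8932489422770798
sn(u+v) = (sn u·cn v·dn v + sn v·cn u·dn u)/D = 0.89305050533113/0.8932489422770798 = 0.9997778481041981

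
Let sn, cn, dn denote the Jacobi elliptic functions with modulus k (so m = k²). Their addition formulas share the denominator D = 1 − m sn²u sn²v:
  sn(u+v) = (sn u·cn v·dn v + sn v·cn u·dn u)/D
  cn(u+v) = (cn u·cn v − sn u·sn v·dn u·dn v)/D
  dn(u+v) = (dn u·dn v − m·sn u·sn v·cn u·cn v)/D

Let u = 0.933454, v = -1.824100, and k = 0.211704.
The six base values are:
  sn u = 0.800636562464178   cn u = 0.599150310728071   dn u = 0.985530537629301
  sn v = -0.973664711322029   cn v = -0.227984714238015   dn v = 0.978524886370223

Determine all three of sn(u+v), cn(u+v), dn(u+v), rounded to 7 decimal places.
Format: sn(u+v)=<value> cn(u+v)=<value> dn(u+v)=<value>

m = k² = 0.044818583616
D = 1 − m·sn²u·sn²v = 0.9727637177686036
sn(u+v) = (sn u·cn v·dn v + sn v·cn u·dn u)/D = -0.753543425337051/0.9727637177686036 = -0.774641787694944
cn(u+v) = (cn u·cn v − sn u·sn v·dn u·dn v)/D = 0.6151760371944763/0.9727637177686036 = 0.6324002694154877
dn(u+v) = (dn u·dn v − m·sn u·sn v·cn u·cn v)/D = 0.9595936731918676/0.9727637177686036 = 0.9864612090930505

sn(u+v)=-0.7746418 cn(u+v)=0.6324003 dn(u+v)=0.9864612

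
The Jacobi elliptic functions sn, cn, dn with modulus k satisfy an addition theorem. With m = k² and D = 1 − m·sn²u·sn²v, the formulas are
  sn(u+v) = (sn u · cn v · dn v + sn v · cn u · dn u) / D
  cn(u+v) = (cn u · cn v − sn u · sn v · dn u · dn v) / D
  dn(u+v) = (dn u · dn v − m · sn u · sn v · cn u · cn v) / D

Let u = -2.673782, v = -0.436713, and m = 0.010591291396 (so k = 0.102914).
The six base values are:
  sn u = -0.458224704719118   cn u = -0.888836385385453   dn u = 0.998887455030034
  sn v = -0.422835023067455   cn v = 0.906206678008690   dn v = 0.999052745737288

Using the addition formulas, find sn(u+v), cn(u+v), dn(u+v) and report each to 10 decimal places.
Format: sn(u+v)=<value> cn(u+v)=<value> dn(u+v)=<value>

m = k² = 0.010591291396
D = 1 − m·sn²u·sn²v = 0.9996023986762371
sn(u+v) = (sn u·cn v·dn v + sn v·cn u·dn u)/D = -0.03943991917091841/0.9996023986762371 = -0.03945560677240098
cn(u+v) = (cn u·cn v − sn u·sn v·dn u·dn v)/D = -0.9988240326579443/0.9996023986762371 = -0.9992213243792497
dn(u+v) = (dn u·dn v − m·sn u·sn v·cn u·cn v)/D = 0.9995941579506188/0.9996023986762371 = 0.999991755996555

sn(u+v)=-0.0394556068 cn(u+v)=-0.9992213244 dn(u+v)=0.9999917560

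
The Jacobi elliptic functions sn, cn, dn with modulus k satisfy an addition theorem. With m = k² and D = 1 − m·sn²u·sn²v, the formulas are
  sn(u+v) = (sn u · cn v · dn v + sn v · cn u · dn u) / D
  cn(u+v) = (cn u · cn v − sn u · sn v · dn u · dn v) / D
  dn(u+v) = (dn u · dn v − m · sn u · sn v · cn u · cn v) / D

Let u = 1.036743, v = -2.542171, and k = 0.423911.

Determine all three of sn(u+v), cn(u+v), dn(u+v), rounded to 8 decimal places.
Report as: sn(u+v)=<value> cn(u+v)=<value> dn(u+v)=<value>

sn u = 0.8467830657692578, cn u = 0.5319383794448534, dn u = 0.9333526918080148
sn v = -0.6782270582530614, cn v = -0.7348524052171283, dn v = 0.9577782631721362
m = k² = 0.179700535921
D = 1 − m·sn²u·sn²v = 0.9407287719854729
sn(u+v) = (sn u·cn v·dn v + sn v·cn u·dn u)/D = -0.9327179699429542/0.9407287719854729 = -0.991484472165541
cn(u+v) = (cn u·cn v − sn u·sn v·dn u·dn v)/D = 0.1225063712089711/0.9407287719854729 = 0.130224964790237
dn(u+v) = (dn u·dn v − m·sn u·sn v·cn u·cn v)/D = 0.8536028578862546/0.9407287719854729 = 0.9073846610268621

sn(u+v)=-0.99148447 cn(u+v)=0.13022496 dn(u+v)=0.90738466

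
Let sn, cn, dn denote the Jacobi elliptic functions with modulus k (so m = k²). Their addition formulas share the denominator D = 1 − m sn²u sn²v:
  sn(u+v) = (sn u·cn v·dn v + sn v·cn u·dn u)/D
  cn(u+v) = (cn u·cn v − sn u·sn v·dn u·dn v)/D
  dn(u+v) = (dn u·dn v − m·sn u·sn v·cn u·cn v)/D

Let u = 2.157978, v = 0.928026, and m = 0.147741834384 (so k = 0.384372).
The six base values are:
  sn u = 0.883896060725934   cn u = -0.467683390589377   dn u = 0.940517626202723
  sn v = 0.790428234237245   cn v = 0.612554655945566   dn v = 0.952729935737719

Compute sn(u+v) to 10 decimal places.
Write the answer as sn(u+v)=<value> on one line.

sn(u+v)=0.1812291977

m = k² = 0.147741834384
D = 1 − m·sn²u·sn²v = 0.9278841422173628
sn(u+v) = (sn u·cn v·dn v + sn v·cn u·dn u)/D = 0.1681596986258947/0.9278841422173628 = 0.1812291976712134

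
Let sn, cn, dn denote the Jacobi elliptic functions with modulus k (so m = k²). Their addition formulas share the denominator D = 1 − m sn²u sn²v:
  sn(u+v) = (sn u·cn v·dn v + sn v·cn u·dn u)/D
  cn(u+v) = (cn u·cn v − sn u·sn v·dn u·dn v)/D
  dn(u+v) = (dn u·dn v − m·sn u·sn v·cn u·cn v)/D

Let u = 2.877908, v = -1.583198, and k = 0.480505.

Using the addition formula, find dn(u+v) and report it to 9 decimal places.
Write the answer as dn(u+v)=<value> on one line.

dn(u+v)=0.891171898

sn u = 0.4522451596880012, cn u = -0.8918936682916716, dn u = 0.9761035170970055
sn v = -0.9967205511835173, cn v = 0.08092059594704872, dn v = 0.8778535261060756
m = k² = 0.230885055025
D = 1 − m·sn²u·sn²v = 0.9530872919924899
dn(u+v) = (dn u·dn v − m·sn u·sn v·cn u·cn v)/D = 0.8493646107299194/0.9530872919924899 = 0.8911718977537392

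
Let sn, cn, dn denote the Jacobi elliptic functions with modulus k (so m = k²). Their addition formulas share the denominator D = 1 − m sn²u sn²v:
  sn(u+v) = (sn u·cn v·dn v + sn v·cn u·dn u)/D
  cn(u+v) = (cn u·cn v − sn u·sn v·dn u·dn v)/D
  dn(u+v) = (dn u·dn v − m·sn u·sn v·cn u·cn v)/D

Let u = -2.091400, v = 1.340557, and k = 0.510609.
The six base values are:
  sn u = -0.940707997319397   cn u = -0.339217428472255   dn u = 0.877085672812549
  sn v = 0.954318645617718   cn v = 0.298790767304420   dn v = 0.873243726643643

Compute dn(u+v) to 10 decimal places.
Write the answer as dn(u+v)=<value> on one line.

dn(u+v)=0.9396227952

m = k² = 0.260721550881
D = 1 − m·sn²u·sn²v = 0.789877082827442
dn(u+v) = (dn u·dn v − m·sn u·sn v·cn u·cn v)/D = 0.7421865124354566/0.789877082827442 = 0.9396227952059675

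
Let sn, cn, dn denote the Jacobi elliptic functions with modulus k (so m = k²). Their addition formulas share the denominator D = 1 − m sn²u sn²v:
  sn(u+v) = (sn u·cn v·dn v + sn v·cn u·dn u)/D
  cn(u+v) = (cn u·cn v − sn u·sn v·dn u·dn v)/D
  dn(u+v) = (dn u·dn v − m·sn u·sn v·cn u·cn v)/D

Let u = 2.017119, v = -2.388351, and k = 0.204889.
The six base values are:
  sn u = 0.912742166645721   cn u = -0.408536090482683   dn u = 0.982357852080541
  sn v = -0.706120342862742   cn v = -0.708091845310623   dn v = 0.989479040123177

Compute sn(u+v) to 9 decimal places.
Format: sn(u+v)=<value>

m = k² = 0.041979502321
D = 1 − m·sn²u·sn²v = 0.982562229351667
sn(u+v) = (sn u·cn v·dn v + sn v·cn u·dn u)/D = -0.3561192188047268/0.982562229351667 = -0.3624393531183345

sn(u+v)=-0.362439353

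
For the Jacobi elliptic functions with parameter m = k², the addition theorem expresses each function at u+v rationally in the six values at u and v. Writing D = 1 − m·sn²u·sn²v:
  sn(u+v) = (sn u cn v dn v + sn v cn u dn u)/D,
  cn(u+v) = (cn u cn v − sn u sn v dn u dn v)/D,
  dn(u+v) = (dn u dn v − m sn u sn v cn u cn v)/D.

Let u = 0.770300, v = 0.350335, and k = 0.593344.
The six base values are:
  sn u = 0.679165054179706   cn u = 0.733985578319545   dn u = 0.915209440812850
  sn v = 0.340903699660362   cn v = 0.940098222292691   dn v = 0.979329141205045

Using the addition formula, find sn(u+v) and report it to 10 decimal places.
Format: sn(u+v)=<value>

sn(u+v)=0.8707186868

m = k² = 0.352057102336
D = 1 − m·sn²u·sn²v = 0.9811275969872288
sn(u+v) = (sn u·cn v·dn v + sn v·cn u·dn u)/D = 0.854286132868795/0.9811275969872288 = 0.8707186868375441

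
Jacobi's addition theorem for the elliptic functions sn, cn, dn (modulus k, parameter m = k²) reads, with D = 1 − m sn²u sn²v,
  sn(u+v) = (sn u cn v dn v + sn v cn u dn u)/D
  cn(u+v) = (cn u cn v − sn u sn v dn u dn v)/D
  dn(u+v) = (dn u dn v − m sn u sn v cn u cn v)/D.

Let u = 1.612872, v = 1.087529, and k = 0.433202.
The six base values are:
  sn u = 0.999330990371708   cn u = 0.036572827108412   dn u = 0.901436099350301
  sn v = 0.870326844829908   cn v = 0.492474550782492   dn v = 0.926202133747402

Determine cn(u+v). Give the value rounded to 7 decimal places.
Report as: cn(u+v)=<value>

cn(u+v)=-0.8253095

m = k² = 0.187663972804
D = 1 − m·sn²u·sn²v = 0.8580405278478612
cn(u+v) = (cn u·cn v − sn u·sn v·dn u·dn v)/D = -0.7081490403007978/0.8580405278478612 = -0.8253095481130461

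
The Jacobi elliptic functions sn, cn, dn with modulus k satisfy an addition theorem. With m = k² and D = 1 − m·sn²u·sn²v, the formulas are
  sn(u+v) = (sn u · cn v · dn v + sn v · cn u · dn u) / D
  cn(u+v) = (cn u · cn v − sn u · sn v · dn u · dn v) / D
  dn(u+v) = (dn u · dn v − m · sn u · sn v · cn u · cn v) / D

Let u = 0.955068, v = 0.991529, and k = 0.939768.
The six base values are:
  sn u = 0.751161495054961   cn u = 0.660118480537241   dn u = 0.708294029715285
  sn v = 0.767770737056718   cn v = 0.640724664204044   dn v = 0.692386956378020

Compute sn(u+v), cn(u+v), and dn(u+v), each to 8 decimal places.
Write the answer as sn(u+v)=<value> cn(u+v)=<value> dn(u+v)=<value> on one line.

sn(u+v)=0.98012054 cn(u+v)=0.19840293 dn(u+v)=0.38935938

m = k² = 0.883163893824
D = 1 − m·sn²u·sn²v = 0.7062546154240255
sn(u+v) = (sn u·cn v·dn v + sn v·cn u·dn u)/D = 0.6922146573475466/0.7062546154240255 = 0.9801205432575481
cn(u+v) = (cn u·cn v − sn u·sn v·dn u·dn v)/D = 0.1401229815589034/0.7062546154240255 = 0.1984029250906566
dn(u+v) = (dn u·dn v − m·sn u·sn v·cn u·cn v)/D = 0.2749868557528153/0.7062546154240255 = 0.3893593751422312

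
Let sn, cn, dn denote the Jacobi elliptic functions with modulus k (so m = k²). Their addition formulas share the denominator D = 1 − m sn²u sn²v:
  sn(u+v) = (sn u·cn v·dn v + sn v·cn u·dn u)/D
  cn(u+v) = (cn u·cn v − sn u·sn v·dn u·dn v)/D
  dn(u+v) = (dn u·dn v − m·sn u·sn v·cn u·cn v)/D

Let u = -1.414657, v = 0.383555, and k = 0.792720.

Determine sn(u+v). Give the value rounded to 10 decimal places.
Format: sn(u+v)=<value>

sn u = -0.936950595890541, cn u = 0.3494618446416721, dn u = 0.6695805181120168
sn v = 0.3689136458772665, cn v = 0.9294636743227477, dn v = 0.9562822753581916
m = k² = 0.6284049984
D = 1 − m·sn²u·sn²v = 0.924920312919636
sn(u+v) = (sn u·cn v·dn v + sn v·cn u·dn u)/D = -0.7464663055360918/0.924920312919636 = -0.807060127352777

sn(u+v)=-0.8070601274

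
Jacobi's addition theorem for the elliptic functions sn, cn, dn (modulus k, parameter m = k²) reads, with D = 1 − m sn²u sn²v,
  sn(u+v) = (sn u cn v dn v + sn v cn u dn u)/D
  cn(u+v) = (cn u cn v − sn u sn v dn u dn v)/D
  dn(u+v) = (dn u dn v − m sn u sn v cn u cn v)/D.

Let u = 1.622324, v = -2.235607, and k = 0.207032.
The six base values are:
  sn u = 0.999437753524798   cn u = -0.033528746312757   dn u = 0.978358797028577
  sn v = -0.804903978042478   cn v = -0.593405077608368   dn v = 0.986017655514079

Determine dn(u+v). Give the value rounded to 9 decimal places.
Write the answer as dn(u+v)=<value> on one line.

dn(u+v)=0.992906278

m = k² = 0.042862249024
D = 1 − m·sn²u·sn²v = 0.9722620344575955
dn(u+v) = (dn u·dn v − m·sn u·sn v·cn u·cn v)/D = 0.9653650776846463/0.9722620344575955 = 0.9929062778052453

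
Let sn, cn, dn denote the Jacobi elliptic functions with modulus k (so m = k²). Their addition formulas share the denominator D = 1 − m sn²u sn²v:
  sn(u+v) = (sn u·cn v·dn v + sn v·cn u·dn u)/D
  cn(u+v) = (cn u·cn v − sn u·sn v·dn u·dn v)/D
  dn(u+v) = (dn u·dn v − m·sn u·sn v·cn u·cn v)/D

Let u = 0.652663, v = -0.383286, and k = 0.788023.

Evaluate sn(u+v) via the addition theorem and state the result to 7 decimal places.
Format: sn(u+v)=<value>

sn u = 0.5862933918804202, cn u = 0.8100987956029512, dn u = 0.8868733200312652
sn v = -0.3687369179001738, cn v = 0.9295338000188484, dn v = 0.9568527742374929
m = k² = 0.620980248529
D = 1 − m·sn²u·sn²v = 0.9709770851294062
sn(u+v) = (sn u·cn v·dn v + sn v·cn u·dn u)/D = 0.2565442844508978/0.9709770851294062 = 0.2642125013863814

sn(u+v)=0.2642125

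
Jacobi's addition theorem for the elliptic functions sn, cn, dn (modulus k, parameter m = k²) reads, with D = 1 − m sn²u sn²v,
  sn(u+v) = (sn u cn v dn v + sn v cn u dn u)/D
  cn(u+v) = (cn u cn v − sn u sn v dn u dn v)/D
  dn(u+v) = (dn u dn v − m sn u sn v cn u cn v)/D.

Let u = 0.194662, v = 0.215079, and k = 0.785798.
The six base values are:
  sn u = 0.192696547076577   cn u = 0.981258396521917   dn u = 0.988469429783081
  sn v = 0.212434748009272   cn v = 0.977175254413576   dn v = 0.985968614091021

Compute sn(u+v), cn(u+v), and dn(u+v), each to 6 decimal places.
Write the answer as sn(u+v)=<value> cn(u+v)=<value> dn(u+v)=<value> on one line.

m = k² = 0.617478496804
D = 1 − m·sn²u·sn²v = 0.9989652848326266
sn(u+v) = (sn u·cn v·dn v + sn v·cn u·dn u)/D = 0.3917060051969488/0.9989652848326266 = 0.3921117291504057
cn(u+v) = (cn u·cn v − sn u·sn v·dn u·dn v)/D = 0.9189657478891032/0.9989652848326266 = 0.9199176005831603
dn(u+v) = (dn u·dn v − m·sn u·sn v·cn u·cn v)/D = 0.9503629280464893/0.9989652848326266 = 0.9513473015288209

sn(u+v)=0.392112 cn(u+v)=0.919918 dn(u+v)=0.951347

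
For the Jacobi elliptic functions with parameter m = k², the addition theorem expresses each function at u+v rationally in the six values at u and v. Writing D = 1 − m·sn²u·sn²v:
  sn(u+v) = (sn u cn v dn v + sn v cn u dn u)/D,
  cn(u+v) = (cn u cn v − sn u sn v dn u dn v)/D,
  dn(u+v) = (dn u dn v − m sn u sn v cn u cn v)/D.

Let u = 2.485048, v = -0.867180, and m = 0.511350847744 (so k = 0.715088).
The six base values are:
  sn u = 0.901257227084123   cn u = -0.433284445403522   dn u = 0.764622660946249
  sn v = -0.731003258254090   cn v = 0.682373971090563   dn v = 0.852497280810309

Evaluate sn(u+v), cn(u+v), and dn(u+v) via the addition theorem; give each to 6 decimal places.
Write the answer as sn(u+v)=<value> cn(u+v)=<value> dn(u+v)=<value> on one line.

sn(u+v)=0.985106 cn(u+v)=0.171947 dn(u+v)=0.709766

m = k² = 0.511350847744
D = 1 − m·sn²u·sn²v = 0.778050011777911
sn(u+v) = (sn u·cn v·dn v + sn v·cn u·dn u)/D = 0.7664618416061915/0.778050011777911 = 0.9851061371424704
cn(u+v) = (cn u·cn v − sn u·sn v·dn u·dn v)/D = 0.1337836544173198/0.778050011777911 = 0.1719473714955838
dn(u+v) = (dn u·dn v − m·sn u·sn v·cn u·cn v)/D = 0.5522334034395345/0.778050011777911 = 0.7097659470213666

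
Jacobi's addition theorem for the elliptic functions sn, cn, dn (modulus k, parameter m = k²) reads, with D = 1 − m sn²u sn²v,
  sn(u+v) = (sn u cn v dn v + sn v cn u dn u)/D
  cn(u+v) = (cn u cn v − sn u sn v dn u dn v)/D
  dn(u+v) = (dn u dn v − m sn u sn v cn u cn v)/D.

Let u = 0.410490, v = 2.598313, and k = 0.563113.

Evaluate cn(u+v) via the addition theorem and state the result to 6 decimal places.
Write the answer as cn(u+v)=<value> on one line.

cn(u+v)=-0.906891

sn u = 0.3958229769960376, cn u = 0.9183268322781352, dn u = 0.9748429011900101
sn v = 0.7323942023541723, cn v = -0.6808808503387327, dn v = 0.9109935066305256
m = k² = 0.317096250769
D = 1 − m·sn²u·sn²v = 0.9733508780469726
cn(u+v) = (cn u·cn v − sn u·sn v·dn u·dn v)/D = -0.8827228838565663/0.9733508780469726 = -0.9068907253957059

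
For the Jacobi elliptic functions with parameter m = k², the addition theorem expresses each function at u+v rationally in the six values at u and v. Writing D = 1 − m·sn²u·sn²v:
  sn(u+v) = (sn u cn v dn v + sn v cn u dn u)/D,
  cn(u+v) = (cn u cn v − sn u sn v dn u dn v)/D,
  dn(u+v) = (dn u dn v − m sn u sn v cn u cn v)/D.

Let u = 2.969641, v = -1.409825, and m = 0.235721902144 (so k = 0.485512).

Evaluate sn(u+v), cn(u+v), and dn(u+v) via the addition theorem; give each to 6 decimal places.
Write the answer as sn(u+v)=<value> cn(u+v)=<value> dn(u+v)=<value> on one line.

sn(u+v)=0.994653 cn(u+v)=0.103276 dn(u+v)=0.875667

sn u = 0.3749590150394209, cn u = -0.9270413890655947, dn u = 0.9832898112482873
sn v = -0.9724707414744338, cn v = 0.2330250136276468, dn v = 0.8815202504798687
m = k² = 0.235721902144
D = 1 − m·sn²u·sn²v = 0.9686584389649113
sn(u+v) = (sn u·cn v·dn v + sn v·cn u·dn u)/D = 0.9634787288265976/0.9686584389649113 = 0.9946526970395792
cn(u+v) = (cn u·cn v − sn u·sn v·dn u·dn v)/D = 0.1000395445642488/0.9686584389649113 = 0.1032763877751883
dn(u+v) = (dn u·dn v − m·sn u·sn v·cn u·cn v)/D = 0.8482220167000078/0.9686584389649113 = 0.8756667805489834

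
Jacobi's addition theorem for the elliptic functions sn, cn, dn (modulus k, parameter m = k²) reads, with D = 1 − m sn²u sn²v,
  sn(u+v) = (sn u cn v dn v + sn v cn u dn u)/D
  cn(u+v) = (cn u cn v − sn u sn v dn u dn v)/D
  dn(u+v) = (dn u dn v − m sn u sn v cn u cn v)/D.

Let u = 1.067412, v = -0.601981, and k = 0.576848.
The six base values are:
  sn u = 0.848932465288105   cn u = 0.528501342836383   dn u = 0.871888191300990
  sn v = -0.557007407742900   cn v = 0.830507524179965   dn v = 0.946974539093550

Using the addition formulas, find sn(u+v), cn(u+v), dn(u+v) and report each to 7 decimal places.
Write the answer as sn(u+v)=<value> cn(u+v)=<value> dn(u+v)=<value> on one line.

m = k² = 0.332753615104
D = 1 − m·sn²u·sn²v = 0.9255969036983681
sn(u+v) = (sn u·cn v·dn v + sn v·cn u·dn u)/D = 0.410993758514195/0.9255969036983681 = 0.4440310429648205
cn(u+v) = (cn u·cn v − sn u·sn v·dn u·dn v)/D = 0.8293453795605193/0.9255969036983681 = 0.8960114022062296
dn(u+v) = (dn u·dn v − m·sn u·sn v·cn u·cn v)/D = 0.8947190966437042/0.9255969036983681 = 0.9666401141454916

sn(u+v)=0.4440310 cn(u+v)=0.8960114 dn(u+v)=0.9666401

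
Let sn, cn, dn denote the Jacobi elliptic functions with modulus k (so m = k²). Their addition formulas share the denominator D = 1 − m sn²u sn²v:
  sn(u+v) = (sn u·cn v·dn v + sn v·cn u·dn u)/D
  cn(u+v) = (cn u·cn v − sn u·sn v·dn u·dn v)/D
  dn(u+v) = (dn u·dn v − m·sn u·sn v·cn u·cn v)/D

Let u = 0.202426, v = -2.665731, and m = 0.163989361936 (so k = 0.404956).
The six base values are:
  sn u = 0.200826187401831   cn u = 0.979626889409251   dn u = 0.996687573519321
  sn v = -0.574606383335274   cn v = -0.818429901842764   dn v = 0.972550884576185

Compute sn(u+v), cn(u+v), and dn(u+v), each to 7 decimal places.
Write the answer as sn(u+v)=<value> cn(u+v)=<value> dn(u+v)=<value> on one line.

sn(u+v)=-0.7224635 cn(u+v)=-0.6914090 dn(u+v)=0.9562454

m = k² = 0.163989361936
D = 1 − m·sn²u·sn²v = 0.9978162784721273
sn(u+v) = (sn u·cn v·dn v + sn v·cn u·dn u)/D = -0.720885860554398/0.9978162784721273 = -0.7224635196954597
cn(u+v) = (cn u·cn v − sn u·sn v·dn u·dn v)/D = -0.6898991967213115/0.9978162784721273 = -0.6914090415298661
dn(u+v) = (dn u·dn v − m·sn u·sn v·cn u·cn v)/D = 0.9541571780412666/0.9978162784721273 = 0.956245351601487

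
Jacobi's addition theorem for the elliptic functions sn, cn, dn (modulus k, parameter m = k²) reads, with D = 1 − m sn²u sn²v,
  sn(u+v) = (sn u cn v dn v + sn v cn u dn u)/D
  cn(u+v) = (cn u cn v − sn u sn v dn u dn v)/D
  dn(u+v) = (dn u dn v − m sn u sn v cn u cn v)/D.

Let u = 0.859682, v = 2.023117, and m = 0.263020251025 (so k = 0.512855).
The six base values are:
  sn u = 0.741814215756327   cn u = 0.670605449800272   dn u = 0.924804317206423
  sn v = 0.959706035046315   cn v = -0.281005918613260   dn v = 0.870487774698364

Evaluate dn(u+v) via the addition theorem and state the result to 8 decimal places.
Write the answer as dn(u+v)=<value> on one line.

m = k² = 0.263020251025
D = 1 − m·sn²u·sn²v = 0.8666920828348249
dn(u+v) = (dn u·dn v − m·sn u·sn v·cn u·cn v)/D = 0.8403170699740391/0.8666920828348249 = 0.9695681853069236

dn(u+v)=0.96956819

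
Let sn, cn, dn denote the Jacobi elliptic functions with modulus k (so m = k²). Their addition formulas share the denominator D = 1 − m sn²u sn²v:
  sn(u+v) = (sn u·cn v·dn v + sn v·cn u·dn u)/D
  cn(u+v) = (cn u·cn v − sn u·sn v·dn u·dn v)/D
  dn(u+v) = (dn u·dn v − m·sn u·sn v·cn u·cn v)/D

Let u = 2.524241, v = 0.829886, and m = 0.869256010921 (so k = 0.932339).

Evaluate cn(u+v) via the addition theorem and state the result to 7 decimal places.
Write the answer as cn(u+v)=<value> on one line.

cn(u+v)=-0.3566994

sn u = 0.9996647933794956, cn u = -0.02589016951528917, dn u = 0.3623901932253671
sn v = 0.6880690132855796, cn v = 0.7256452528310296, dn v = 0.7671116816298363
m = k² = 0.869256010921
D = 1 − m·sn²u·sn²v = 0.5887361874934921
cn(u+v) = (cn u·cn v − sn u·sn v·dn u·dn v)/D = -0.2100018462825455/0.5887361874934921 = -0.3566994024549695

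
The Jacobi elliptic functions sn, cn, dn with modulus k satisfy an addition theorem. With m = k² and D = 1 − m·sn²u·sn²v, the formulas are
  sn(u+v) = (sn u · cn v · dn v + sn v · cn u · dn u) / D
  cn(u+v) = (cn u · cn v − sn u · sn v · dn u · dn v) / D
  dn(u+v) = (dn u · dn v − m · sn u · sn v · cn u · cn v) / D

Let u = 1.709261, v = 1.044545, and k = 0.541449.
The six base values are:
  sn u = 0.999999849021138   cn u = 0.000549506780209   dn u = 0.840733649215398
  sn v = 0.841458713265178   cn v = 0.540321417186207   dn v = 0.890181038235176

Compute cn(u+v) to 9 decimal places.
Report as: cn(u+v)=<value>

cn(u+v)=-0.794342861

m = k² = 0.293167019601
D = 1 − m·sn²u·sn²v = 0.7924223435131476
cn(u+v) = (cn u·cn v − sn u·sn v·dn u·dn v)/D = -0.6294550314623059/0.7924223435131476 = -0.7943428609946336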